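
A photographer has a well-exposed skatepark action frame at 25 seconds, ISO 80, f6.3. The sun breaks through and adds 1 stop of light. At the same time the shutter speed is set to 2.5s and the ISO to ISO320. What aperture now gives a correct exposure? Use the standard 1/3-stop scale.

Scene light: 1 stop brighter.
Shutter speed: 25 → 20 → 15 → 13 → 10 → 8 → 6 → 5 → 4 → 3.2 → 2.5 — 3 1/3 stops shorter (darker).
ISO: 80 → 100 → 125 → 160 → 200 → 250 → 320 — 2 stops higher (brighter).
Net so far: 1/3 stop darker. Aperture: f/6.3 → f/5.6.

f/5.6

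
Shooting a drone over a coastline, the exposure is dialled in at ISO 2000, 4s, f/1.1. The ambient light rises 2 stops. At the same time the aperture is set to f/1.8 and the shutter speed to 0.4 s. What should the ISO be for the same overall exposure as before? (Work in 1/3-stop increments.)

ISO 12800

Scene light: 2 stops brighter.
Aperture: f/1.1 → f/1.2 → f/1.4 → f/1.6 → f/1.8 — 1 1/3 stops stopped down (darker).
Shutter speed: 4 → 3.2 → 2.5 → 2 → 1.6 → 1.3 → 1 → 0.8 → 0.6 → 0.5 → 0.4 — 3 1/3 stops shorter (darker).
Net so far: 2 2/3 stops darker. ISO: 2000 → 2500 → 3200 → 4000 → 5000 → 6400 → 8000 → 10000 → 12800.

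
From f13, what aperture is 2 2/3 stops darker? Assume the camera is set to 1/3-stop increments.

f/32

Aperture: f/13 → f/14 → f/16 → f/18 → f/20 → f/22 → f/25 → f/29 → f/32 — 2 2/3 stops narrower (darker).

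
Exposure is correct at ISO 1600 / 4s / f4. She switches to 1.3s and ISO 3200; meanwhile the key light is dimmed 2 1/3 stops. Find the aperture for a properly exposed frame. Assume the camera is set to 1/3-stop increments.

f/1.4

Scene light: 2 1/3 stops darker.
Shutter speed: 4 → 3.2 → 2.5 → 2 → 1.6 → 1.3 — 1 2/3 stops faster (darker).
ISO: 1600 → 2000 → 2500 → 3200 — 1 stop raised (brighter).
Net so far: 3 stops darker. Aperture: f/4 → f/3.5 → f/3.2 → f/2.8 → f/2.5 → f/2.2 → f/2 → f/1.8 → f/1.6 → f/1.4.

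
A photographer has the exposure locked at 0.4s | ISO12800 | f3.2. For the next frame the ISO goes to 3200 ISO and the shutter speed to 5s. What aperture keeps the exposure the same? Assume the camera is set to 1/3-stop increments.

ISO: 12800 → 10000 → 8000 → 6400 → 5000 → 4000 → 3200 — 2 stops dropped (darker).
Shutter speed: 0.4 → 0.5 → 0.6 → 0.8 → 1 → 1.3 → 1.6 → 2 → 2.5 → 3.2 → 4 → 5 — 3 2/3 stops slower (brighter).
Net change so far: 1 2/3 stops brighter. Offset with the aperture: f/3.2 → f/3.5 → f/4 → f/4.5 → f/5 → f/5.6.

f/5.6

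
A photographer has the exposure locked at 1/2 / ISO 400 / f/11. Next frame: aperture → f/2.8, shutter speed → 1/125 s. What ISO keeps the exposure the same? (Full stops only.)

Aperture: f/11 → f/8 → f/5.6 → f/4 → f/2.8 — 4 stops larger aperture (brighter).
Shutter speed: 1/2 → 1/4 → 1/8 → 1/15 → 1/30 → 1/60 → 1/125 — 6 stops faster (darker).
Net change so far: 2 stops darker. Offset with the ISO: 400 → 800 → 1600.

ISO 1600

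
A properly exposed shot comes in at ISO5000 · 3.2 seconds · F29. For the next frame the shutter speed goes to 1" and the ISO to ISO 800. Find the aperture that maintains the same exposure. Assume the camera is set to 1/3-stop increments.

f/6.3

Shutter speed: 3.2 → 2.5 → 2 → 1.6 → 1.3 → 1 — 1 2/3 stops shorter (darker).
ISO: 5000 → 4000 → 3200 → 2500 → 2000 → 1600 → 1250 → 1000 → 800 — 2 2/3 stops lower (darker).
Net change so far: 4 1/3 stops darker. Offset with the aperture: f/29 → f/25 → f/22 → f/20 → f/18 → f/16 → f/14 → f/13 → f/11 → f/10 → f/9 → f/8 → f/7.1 → f/6.3.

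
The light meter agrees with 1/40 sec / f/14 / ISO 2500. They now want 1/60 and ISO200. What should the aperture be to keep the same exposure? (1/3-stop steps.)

Shutter speed: 1/40 → 1/50 → 1/60 — 2/3 stop faster (darker).
ISO: 2500 → 2000 → 1600 → 1250 → 1000 → 800 → 640 → 500 → 400 → 320 → 250 → 200 — 3 2/3 stops lower (darker).
Net change so far: 4 1/3 stops darker. Offset with the aperture: f/14 → f/13 → f/11 → f/10 → f/9 → f/8 → f/7.1 → f/6.3 → f/5.6 → f/5 → f/4.5 → f/4 → f/3.5 → f/3.2.

f/3.2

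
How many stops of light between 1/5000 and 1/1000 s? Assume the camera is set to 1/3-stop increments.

1/5000 → 1/4000 → 1/3200 → 1/2500 → 1/2000 → 1/1600 → 1/1250 → 1/1000 — count the steps: 7 third-stops = 2 1/3 stops.

2 1/3 stops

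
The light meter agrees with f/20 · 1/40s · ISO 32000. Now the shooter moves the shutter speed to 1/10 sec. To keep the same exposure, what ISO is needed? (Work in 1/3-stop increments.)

ISO 8000

Shutter speed: 1/40 → 1/30 → 1/25 → 1/20 → 1/15 → 1/13 → 1/10 — 2 stops longer (brighter).
Need 2 stops darker from the ISO: 32000 → 25600 → 20000 → 16000 → 12800 → 10000 → 8000.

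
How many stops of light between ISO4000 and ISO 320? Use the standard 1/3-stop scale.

3 2/3 stops

4000 → 3200 → 2500 → 2000 → 1600 → 1250 → 1000 → 800 → 640 → 500 → 400 → 320 — count the steps: 11 third-stops = 3 2/3 stops.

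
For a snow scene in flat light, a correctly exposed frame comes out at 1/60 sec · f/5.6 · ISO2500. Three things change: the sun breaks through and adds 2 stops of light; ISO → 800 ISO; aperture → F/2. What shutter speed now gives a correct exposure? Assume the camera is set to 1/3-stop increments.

Scene light: 2 stops brighter.
ISO: 2500 → 2000 → 1600 → 1250 → 1000 → 800 — 1 2/3 stops lower (darker).
Aperture: f/5.6 → f/5 → f/4.5 → f/4 → f/3.5 → f/3.2 → f/2.8 → f/2.5 → f/2.2 → f/2 — 3 stops wider (brighter).
Net so far: 3 1/3 stops brighter. Shutter speed: 1/60 → 1/80 → 1/100 → 1/125 → 1/160 → 1/200 → 1/250 → 1/320 → 1/400 → 1/500 → 1/640.

1/640s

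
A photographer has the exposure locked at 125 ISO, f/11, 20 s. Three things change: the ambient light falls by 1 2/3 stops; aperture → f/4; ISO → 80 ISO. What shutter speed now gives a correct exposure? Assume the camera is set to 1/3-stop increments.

13 s

Scene light: 1 2/3 stops darker.
Aperture: f/11 → f/10 → f/9 → f/8 → f/7.1 → f/6.3 → f/5.6 → f/5 → f/4.5 → f/4 — 3 stops larger aperture (brighter).
ISO: 125 → 100 → 80 — 2/3 stop lower (darker).
Net so far: 2/3 stop brighter. Shutter speed: 20 → 15 → 13.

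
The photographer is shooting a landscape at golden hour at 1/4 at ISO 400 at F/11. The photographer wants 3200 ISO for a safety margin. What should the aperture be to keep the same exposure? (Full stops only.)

ISO: 400 → 800 → 1600 → 3200 — 3 stops raised (brighter).
Need 3 stops darker from the aperture: f/11 → f/16 → f/22 → f/32.

f/32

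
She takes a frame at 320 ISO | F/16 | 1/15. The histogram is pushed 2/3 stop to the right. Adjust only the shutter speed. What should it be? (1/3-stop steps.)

Overexposed by 2/3 stop → need 2/3 stop darker.
Shutter speed: 1/15 → 1/20 → 1/25.

1/25s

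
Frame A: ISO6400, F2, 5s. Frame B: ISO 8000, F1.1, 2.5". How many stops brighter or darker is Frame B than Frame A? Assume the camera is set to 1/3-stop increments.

Aperture: f/2 → f/1.8 → f/1.6 → f/1.4 → f/1.2 → f/1.1 — 1 2/3 stops opened up (brighter).
Shutter speed: 5 → 4 → 3.2 → 2.5 — 1 stop shorter (darker).
ISO: 6400 → 8000 — 1/3 stop raised (brighter).
Net: +1 2/3 −1 +1/3 = +1 stop.

1 stop brighter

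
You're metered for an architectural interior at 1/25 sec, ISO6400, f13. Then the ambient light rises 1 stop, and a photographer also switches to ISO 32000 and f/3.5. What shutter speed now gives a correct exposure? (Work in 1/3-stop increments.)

1/3200s

Scene light: 1 stop brighter.
ISO: 6400 → 8000 → 10000 → 12800 → 16000 → 20000 → 25600 → 32000 — 2 1/3 stops raised (brighter).
Aperture: f/13 → f/11 → f/10 → f/9 → f/8 → f/7.1 → f/6.3 → f/5.6 → f/5 → f/4.5 → f/4 → f/3.5 — 3 2/3 stops opened up (brighter).
Net so far: 7 stops brighter. Shutter speed: 1/25 → 1/30 → 1/40 → 1/50 → 1/60 → 1/80 → 1/100 → 1/125 → 1/160 → 1/200 → 1/250 → 1/320 → 1/400 → 1/500 → 1/640 → 1/800 → 1/1000 → 1/1250 → 1/1600 → 1/2000 → 1/2500 → 1/3200.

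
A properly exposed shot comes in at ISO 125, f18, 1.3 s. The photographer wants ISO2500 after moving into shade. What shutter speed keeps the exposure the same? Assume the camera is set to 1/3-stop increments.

1/15s

ISO: 125 → 160 → 200 → 250 → 320 → 400 → 500 → 640 → 800 → 1000 → 1250 → 1600 → 2000 → 2500 — 4 1/3 stops higher (brighter).
Need 4 1/3 stops darker from the shutter speed: 1.3 → 1 → 0.8 → 0.6 → 0.5 → 0.4 → 0.3 → 1/4 → 1/5 → 1/6 → 1/8 → 1/10 → 1/13 → 1/15.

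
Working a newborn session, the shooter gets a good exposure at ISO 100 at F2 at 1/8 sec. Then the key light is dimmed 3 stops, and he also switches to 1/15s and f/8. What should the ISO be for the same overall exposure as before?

Scene light: 3 stops darker.
Shutter speed: 1/8 → 1/15 — 1 stop shorter (darker).
Aperture: f/2 → f/2.8 → f/4 → f/5.6 → f/8 — 4 stops stopped down (darker).
Net so far: 8 stops darker. ISO: 100 → 200 → 400 → 800 → 1600 → 3200 → 6400 → 12800 → 25600.

ISO 25600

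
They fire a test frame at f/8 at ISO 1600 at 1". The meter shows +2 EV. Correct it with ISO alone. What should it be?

ISO 400

Overexposed by 2 stops → need 2 stops darker.
ISO: 1600 → 800 → 400.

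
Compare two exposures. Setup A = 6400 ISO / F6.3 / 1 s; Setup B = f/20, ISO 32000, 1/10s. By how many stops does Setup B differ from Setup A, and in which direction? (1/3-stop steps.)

4 1/3 stops darker

Aperture: f/6.3 → f/7.1 → f/8 → f/9 → f/10 → f/11 → f/13 → f/14 → f/16 → f/18 → f/20 — 3 1/3 stops stopped down (darker).
Shutter speed: 1 → 0.8 → 0.6 → 0.5 → 0.4 → 0.3 → 1/4 → 1/5 → 1/6 → 1/8 → 1/10 — 3 1/3 stops shorter (darker).
ISO: 6400 → 8000 → 10000 → 12800 → 16000 → 20000 → 25600 → 32000 — 2 1/3 stops raised (brighter).
Net: −3 1/3 −3 1/3 +2 1/3 = −4 1/3 stops.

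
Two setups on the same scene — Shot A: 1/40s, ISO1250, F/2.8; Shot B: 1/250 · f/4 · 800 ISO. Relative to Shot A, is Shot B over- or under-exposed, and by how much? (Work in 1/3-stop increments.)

4 1/3 stops darker

Aperture: f/2.8 → f/3.2 → f/3.5 → f/4 — 1 stop stopped down (darker).
Shutter speed: 1/40 → 1/50 → 1/60 → 1/80 → 1/100 → 1/125 → 1/160 → 1/200 → 1/250 — 2 2/3 stops faster (darker).
ISO: 1250 → 1000 → 800 — 2/3 stop dropped (darker).
Net: −1 −2 2/3 −2/3 = −4 1/3 stops.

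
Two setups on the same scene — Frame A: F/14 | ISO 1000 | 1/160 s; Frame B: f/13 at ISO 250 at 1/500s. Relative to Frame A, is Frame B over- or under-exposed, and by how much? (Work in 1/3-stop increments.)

3 1/3 stops darker

Aperture: f/14 → f/13 — 1/3 stop opened up (brighter).
Shutter speed: 1/160 → 1/200 → 1/250 → 1/320 → 1/400 → 1/500 — 1 2/3 stops shorter (darker).
ISO: 1000 → 800 → 640 → 500 → 400 → 320 → 250 — 2 stops dropped (darker).
Net: +1/3 −1 2/3 −2 = −3 1/3 stops.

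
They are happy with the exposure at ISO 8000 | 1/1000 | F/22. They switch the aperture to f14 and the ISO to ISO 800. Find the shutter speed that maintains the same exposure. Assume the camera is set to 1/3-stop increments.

1/250s

Aperture: f/22 → f/20 → f/18 → f/16 → f/14 — 1 1/3 stops opened up (brighter).
ISO: 8000 → 6400 → 5000 → 4000 → 3200 → 2500 → 2000 → 1600 → 1250 → 1000 → 800 — 3 1/3 stops dropped (darker).
Net change so far: 2 stops darker. Offset with the shutter speed: 1/1000 → 1/800 → 1/640 → 1/500 → 1/400 → 1/320 → 1/250.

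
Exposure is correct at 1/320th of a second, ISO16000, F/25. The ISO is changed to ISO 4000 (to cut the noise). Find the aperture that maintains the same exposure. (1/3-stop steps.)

f/13

ISO: 16000 → 12800 → 10000 → 8000 → 6400 → 5000 → 4000 — 2 stops dropped (darker).
Need 2 stops brighter from the aperture: f/25 → f/22 → f/20 → f/18 → f/16 → f/14 → f/13.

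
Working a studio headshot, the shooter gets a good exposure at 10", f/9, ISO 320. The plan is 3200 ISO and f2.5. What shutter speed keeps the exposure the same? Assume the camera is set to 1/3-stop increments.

ISO: 320 → 400 → 500 → 640 → 800 → 1000 → 1250 → 1600 → 2000 → 2500 → 3200 — 3 1/3 stops higher (brighter).
Aperture: f/9 → f/8 → f/7.1 → f/6.3 → f/5.6 → f/5 → f/4.5 → f/4 → f/3.5 → f/3.2 → f/2.8 → f/2.5 — 3 2/3 stops wider (brighter).
Net change so far: 7 stops brighter. Offset with the shutter speed: 10 → 8 → 6 → 5 → 4 → 3.2 → 2.5 → 2 → 1.6 → 1.3 → 1 → 0.8 → 0.6 → 0.5 → 0.4 → 0.3 → 1/4 → 1/5 → 1/6 → 1/8 → 1/10 → 1/13.

1/13s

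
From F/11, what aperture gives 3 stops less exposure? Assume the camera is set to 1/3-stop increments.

f/32

Aperture: f/11 → f/13 → f/14 → f/16 → f/18 → f/20 → f/22 → f/25 → f/29 → f/32 — 3 stops stopped down (darker).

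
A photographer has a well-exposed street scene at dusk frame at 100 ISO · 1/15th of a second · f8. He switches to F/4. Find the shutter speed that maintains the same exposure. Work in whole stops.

1/60s

Aperture: f/8 → f/5.6 → f/4 — 2 stops larger aperture (brighter).
Need 2 stops darker from the shutter speed: 1/15 → 1/30 → 1/60.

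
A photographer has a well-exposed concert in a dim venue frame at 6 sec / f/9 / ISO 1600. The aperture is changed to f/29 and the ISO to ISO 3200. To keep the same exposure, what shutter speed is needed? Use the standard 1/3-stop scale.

30 s

Aperture: f/9 → f/10 → f/11 → f/13 → f/14 → f/16 → f/18 → f/20 → f/22 → f/25 → f/29 — 3 1/3 stops stopped down (darker).
ISO: 1600 → 2000 → 2500 → 3200 — 1 stop higher (brighter).
Net change so far: 2 1/3 stops darker. Offset with the shutter speed: 6 → 8 → 10 → 13 → 15 → 20 → 25 → 30.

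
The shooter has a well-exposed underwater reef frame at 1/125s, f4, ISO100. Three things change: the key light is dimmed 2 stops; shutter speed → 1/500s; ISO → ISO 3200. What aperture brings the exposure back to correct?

Scene light: 2 stops darker.
Shutter speed: 1/125 → 1/250 → 1/500 — 2 stops faster (darker).
ISO: 100 → 200 → 400 → 800 → 1600 → 3200 — 5 stops higher (brighter).
Net so far: 1 stop brighter. Aperture: f/4 → f/5.6.

f/5.6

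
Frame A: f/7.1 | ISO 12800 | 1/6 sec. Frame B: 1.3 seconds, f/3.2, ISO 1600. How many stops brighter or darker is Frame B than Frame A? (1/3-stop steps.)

2 1/3 stops brighter

Aperture: f/7.1 → f/6.3 → f/5.6 → f/5 → f/4.5 → f/4 → f/3.5 → f/3.2 — 2 1/3 stops opened up (brighter).
Shutter speed: 1/6 → 1/5 → 1/4 → 0.3 → 0.4 → 0.5 → 0.6 → 0.8 → 1 → 1.3 — 3 stops longer (brighter).
ISO: 12800 → 10000 → 8000 → 6400 → 5000 → 4000 → 3200 → 2500 → 2000 → 1600 — 3 stops lower (darker).
Net: +2 1/3 +3 −3 = +2 1/3 stops.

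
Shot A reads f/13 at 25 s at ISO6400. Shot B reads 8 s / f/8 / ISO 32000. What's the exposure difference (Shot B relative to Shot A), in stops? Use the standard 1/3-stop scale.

2 stops brighter

Aperture: f/13 → f/11 → f/10 → f/9 → f/8 — 1 1/3 stops larger aperture (brighter).
Shutter speed: 25 → 20 → 15 → 13 → 10 → 8 — 1 2/3 stops faster (darker).
ISO: 6400 → 8000 → 10000 → 12800 → 16000 → 20000 → 25600 → 32000 — 2 1/3 stops raised (brighter).
Net: +1 1/3 −1 2/3 +2 1/3 = +2 stops.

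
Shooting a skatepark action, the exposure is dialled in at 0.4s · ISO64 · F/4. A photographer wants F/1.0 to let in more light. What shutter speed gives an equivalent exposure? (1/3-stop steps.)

Aperture: f/4 → f/3.5 → f/3.2 → f/2.8 → f/2.5 → f/2.2 → f/2 → f/1.8 → f/1.6 → f/1.4 → f/1.2 → f/1.1 → f/1.0 — 4 stops wider (brighter).
Need 4 stops darker from the shutter speed: 0.4 → 0.3 → 1/4 → 1/5 → 1/6 → 1/8 → 1/10 → 1/13 → 1/15 → 1/20 → 1/25 → 1/30 → 1/40.

1/40s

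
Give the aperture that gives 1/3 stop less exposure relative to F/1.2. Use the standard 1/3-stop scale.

Aperture: f/1.2 → f/1.4 — 1/3 stop smaller aperture (darker).

f/1.4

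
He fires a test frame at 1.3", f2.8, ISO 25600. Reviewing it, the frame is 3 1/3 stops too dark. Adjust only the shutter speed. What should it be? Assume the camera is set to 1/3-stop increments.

13 s

Underexposed by 3 1/3 stops → need 3 1/3 stops brighter.
Shutter speed: 1.3 → 1.6 → 2 → 2.5 → 3.2 → 4 → 5 → 6 → 8 → 10 → 13.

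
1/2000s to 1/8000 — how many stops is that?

2 stops

1/2000 → 1/4000 → 1/8000 — count the steps: 2 stops.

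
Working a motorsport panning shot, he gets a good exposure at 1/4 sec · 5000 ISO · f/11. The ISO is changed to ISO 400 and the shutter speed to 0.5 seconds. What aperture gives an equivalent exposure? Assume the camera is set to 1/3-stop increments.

ISO: 5000 → 4000 → 3200 → 2500 → 2000 → 1600 → 1250 → 1000 → 800 → 640 → 500 → 400 — 3 2/3 stops lower (darker).
Shutter speed: 1/4 → 0.3 → 0.4 → 0.5 — 1 stop slower (brighter).
Net change so far: 2 2/3 stops darker. Offset with the aperture: f/11 → f/10 → f/9 → f/8 → f/7.1 → f/6.3 → f/5.6 → f/5 → f/4.5.

f/4.5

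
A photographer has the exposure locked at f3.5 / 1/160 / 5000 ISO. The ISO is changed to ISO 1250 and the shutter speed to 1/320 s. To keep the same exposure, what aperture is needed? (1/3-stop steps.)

f/1.2

ISO: 5000 → 4000 → 3200 → 2500 → 2000 → 1600 → 1250 — 2 stops lower (darker).
Shutter speed: 1/160 → 1/200 → 1/250 → 1/320 — 1 stop shorter (darker).
Net change so far: 3 stops darker. Offset with the aperture: f/3.5 → f/3.2 → f/2.8 → f/2.5 → f/2.2 → f/2 → f/1.8 → f/1.6 → f/1.4 → f/1.2.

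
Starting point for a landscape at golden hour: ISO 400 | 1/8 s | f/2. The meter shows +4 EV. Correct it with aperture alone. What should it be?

Overexposed by 4 stops → need 4 stops darker.
Aperture: f/2 → f/2.8 → f/4 → f/5.6 → f/8.

f/8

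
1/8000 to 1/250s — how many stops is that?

1/8000 → 1/4000 → 1/2000 → 1/1000 → 1/500 → 1/250 — count the steps: 5 stops.

5 stops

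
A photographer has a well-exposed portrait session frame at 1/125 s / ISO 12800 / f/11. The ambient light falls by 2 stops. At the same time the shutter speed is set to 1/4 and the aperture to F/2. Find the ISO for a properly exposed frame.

ISO 50

Scene light: 2 stops darker.
Shutter speed: 1/125 → 1/60 → 1/30 → 1/15 → 1/8 → 1/4 — 5 stops longer (brighter).
Aperture: f/11 → f/8 → f/5.6 → f/4 → f/2.8 → f/2 — 5 stops larger aperture (brighter).
Net so far: 8 stops brighter. ISO: 12800 → 6400 → 3200 → 1600 → 800 → 400 → 200 → 100 → 50.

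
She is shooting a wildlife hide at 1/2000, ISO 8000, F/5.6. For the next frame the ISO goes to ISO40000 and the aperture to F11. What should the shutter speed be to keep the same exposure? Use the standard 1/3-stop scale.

ISO: 8000 → 10000 → 12800 → 16000 → 20000 → 25600 → 32000 → 40000 — 2 1/3 stops raised (brighter).
Aperture: f/5.6 → f/6.3 → f/7.1 → f/8 → f/9 → f/10 → f/11 — 2 stops narrower (darker).
Net change so far: 1/3 stop brighter. Offset with the shutter speed: 1/2000 → 1/2500.

1/2500s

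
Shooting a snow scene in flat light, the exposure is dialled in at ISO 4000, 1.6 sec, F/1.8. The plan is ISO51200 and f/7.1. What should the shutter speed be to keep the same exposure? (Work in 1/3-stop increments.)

2 s

ISO: 4000 → 5000 → 6400 → 8000 → 10000 → 12800 → 16000 → 20000 → 25600 → 32000 → 40000 → 51200 — 3 2/3 stops raised (brighter).
Aperture: f/1.8 → f/2 → f/2.2 → f/2.5 → f/2.8 → f/3.2 → f/3.5 → f/4 → f/4.5 → f/5 → f/5.6 → f/6.3 → f/7.1 — 4 stops smaller aperture (darker).
Net change so far: 1/3 stop darker. Offset with the shutter speed: 1.6 → 2.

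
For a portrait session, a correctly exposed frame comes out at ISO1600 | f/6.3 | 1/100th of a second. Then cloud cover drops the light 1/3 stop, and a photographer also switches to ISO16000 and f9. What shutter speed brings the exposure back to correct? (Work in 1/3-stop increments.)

1/400s

Scene light: 1/3 stop darker.
ISO: 1600 → 2000 → 2500 → 3200 → 4000 → 5000 → 6400 → 8000 → 10000 → 12800 → 16000 — 3 1/3 stops raised (brighter).
Aperture: f/6.3 → f/7.1 → f/8 → f/9 — 1 stop smaller aperture (darker).
Net so far: 2 stops brighter. Shutter speed: 1/100 → 1/125 → 1/160 → 1/200 → 1/250 → 1/320 → 1/400.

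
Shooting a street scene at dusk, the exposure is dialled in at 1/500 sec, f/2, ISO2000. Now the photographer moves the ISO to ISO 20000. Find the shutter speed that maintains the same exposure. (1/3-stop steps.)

ISO: 2000 → 2500 → 3200 → 4000 → 5000 → 6400 → 8000 → 10000 → 12800 → 16000 → 20000 — 3 1/3 stops raised (brighter).
Need 3 1/3 stops darker from the shutter speed: 1/500 → 1/640 → 1/800 → 1/1000 → 1/1250 → 1/1600 → 1/2000 → 1/2500 → 1/3200 → 1/4000 → 1/5000.

1/5000s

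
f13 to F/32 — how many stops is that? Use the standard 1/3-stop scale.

f/13 → f/14 → f/16 → f/18 → f/20 → f/22 → f/25 → f/29 → f/32 — count the steps: 8 third-stops = 2 2/3 stops.

2 2/3 stops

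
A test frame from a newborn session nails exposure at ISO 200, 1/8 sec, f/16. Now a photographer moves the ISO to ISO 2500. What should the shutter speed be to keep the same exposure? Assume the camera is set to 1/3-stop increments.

ISO: 200 → 250 → 320 → 400 → 500 → 640 → 800 → 1000 → 1250 → 1600 → 2000 → 2500 — 3 2/3 stops raised (brighter).
Need 3 2/3 stops darker from the shutter speed: 1/8 → 1/10 → 1/13 → 1/15 → 1/20 → 1/25 → 1/30 → 1/40 → 1/50 → 1/60 → 1/80 → 1/100.

1/100s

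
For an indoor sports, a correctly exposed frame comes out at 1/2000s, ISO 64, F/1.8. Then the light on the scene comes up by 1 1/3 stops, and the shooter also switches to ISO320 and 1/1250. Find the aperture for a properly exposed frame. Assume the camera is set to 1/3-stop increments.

Scene light: 1 1/3 stops brighter.
ISO: 64 → 80 → 100 → 125 → 160 → 200 → 250 → 320 — 2 1/3 stops higher (brighter).
Shutter speed: 1/2000 → 1/1600 → 1/1250 — 2/3 stop slower (brighter).
Net so far: 4 1/3 stops brighter. Aperture: f/1.8 → f/2 → f/2.2 → f/2.5 → f/2.8 → f/3.2 → f/3.5 → f/4 → f/4.5 → f/5 → f/5.6 → f/6.3 → f/7.1 → f/8.

f/8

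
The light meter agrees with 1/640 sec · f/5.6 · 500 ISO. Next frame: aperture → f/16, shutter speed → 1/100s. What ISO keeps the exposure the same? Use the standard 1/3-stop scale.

ISO 640

Aperture: f/5.6 → f/6.3 → f/7.1 → f/8 → f/9 → f/10 → f/11 → f/13 → f/14 → f/16 — 3 stops smaller aperture (darker).
Shutter speed: 1/640 → 1/500 → 1/400 → 1/320 → 1/250 → 1/200 → 1/160 → 1/125 → 1/100 — 2 2/3 stops slower (brighter).
Net change so far: 1/3 stop darker. Offset with the ISO: 500 → 640.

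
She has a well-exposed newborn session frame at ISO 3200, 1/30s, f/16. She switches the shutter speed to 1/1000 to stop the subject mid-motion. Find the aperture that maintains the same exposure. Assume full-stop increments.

Shutter speed: 1/30 → 1/60 → 1/125 → 1/250 → 1/500 → 1/1000 — 5 stops shorter (darker).
Need 5 stops brighter from the aperture: f/16 → f/11 → f/8 → f/5.6 → f/4 → f/2.8.

f/2.8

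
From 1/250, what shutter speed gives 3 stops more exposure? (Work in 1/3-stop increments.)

Shutter speed: 1/250 → 1/200 → 1/160 → 1/125 → 1/100 → 1/80 → 1/60 → 1/50 → 1/40 → 1/30 — 3 stops longer (brighter).

1/30s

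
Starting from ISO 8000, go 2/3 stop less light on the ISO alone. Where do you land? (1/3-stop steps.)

ISO 5000

ISO: 8000 → 6400 → 5000 — 2/3 stop dropped (darker).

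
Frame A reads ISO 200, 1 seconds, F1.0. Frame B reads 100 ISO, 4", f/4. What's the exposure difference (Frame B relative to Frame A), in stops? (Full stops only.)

3 stops darker

Aperture: f/1.0 → f/1.4 → f/2 → f/2.8 → f/4 — 4 stops smaller aperture (darker).
Shutter speed: 1 → 2 → 4 — 2 stops slower (brighter).
ISO: 200 → 100 — 1 stop lower (darker).
Net: −4 +2 −1 = −3 stops.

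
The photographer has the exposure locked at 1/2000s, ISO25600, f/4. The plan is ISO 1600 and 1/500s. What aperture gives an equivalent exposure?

ISO: 25600 → 12800 → 6400 → 3200 → 1600 — 4 stops lower (darker).
Shutter speed: 1/2000 → 1/1000 → 1/500 — 2 stops longer (brighter).
Net change so far: 2 stops darker. Offset with the aperture: f/4 → f/2.8 → f/2.

f/2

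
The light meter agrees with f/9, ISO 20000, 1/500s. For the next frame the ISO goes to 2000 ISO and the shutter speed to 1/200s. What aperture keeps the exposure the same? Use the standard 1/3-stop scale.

f/4.5

ISO: 20000 → 16000 → 12800 → 10000 → 8000 → 6400 → 5000 → 4000 → 3200 → 2500 → 2000 — 3 1/3 stops dropped (darker).
Shutter speed: 1/500 → 1/400 → 1/320 → 1/250 → 1/200 — 1 1/3 stops slower (brighter).
Net change so far: 2 stops darker. Offset with the aperture: f/9 → f/8 → f/7.1 → f/6.3 → f/5.6 → f/5 → f/4.5.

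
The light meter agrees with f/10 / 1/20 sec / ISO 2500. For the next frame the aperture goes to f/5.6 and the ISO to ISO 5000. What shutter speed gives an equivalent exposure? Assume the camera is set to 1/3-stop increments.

Aperture: f/10 → f/9 → f/8 → f/7.1 → f/6.3 → f/5.6 — 1 2/3 stops opened up (brighter).
ISO: 2500 → 3200 → 4000 → 5000 — 1 stop higher (brighter).
Net change so far: 2 2/3 stops brighter. Offset with the shutter speed: 1/20 → 1/25 → 1/30 → 1/40 → 1/50 → 1/60 → 1/80 → 1/100 → 1/125.

1/125s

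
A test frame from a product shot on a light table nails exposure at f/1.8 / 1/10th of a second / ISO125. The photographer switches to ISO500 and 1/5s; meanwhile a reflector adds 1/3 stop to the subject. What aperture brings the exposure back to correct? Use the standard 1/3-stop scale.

f/5.6

Scene light: 1/3 stop brighter.
ISO: 125 → 160 → 200 → 250 → 320 → 400 → 500 — 2 stops raised (brighter).
Shutter speed: 1/10 → 1/8 → 1/6 → 1/5 — 1 stop slower (brighter).
Net so far: 3 1/3 stops brighter. Aperture: f/1.8 → f/2 → f/2.2 → f/2.5 → f/2.8 → f/3.2 → f/3.5 → f/4 → f/4.5 → f/5 → f/5.6.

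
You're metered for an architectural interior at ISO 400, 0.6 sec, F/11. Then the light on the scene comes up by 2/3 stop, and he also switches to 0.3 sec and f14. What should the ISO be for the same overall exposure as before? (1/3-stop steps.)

Scene light: 2/3 stop brighter.
Shutter speed: 0.6 → 0.5 → 0.4 → 0.3 — 1 stop shorter (darker).
Aperture: f/11 → f/13 → f/14 — 2/3 stop stopped down (darker).
Net so far: 1 stop darker. ISO: 400 → 500 → 640 → 800.

ISO 800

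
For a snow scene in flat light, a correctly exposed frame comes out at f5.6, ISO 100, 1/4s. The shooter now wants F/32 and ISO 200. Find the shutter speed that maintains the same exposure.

Aperture: f/5.6 → f/8 → f/11 → f/16 → f/22 → f/32 — 5 stops narrower (darker).
ISO: 100 → 200 — 1 stop higher (brighter).
Net change so far: 4 stops darker. Offset with the shutter speed: 1/4 → 1/2 → 1 → 2 → 4.

4 s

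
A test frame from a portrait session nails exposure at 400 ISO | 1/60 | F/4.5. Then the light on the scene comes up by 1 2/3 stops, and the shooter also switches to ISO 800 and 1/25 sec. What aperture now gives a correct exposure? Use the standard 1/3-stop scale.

f/18

Scene light: 1 2/3 stops brighter.
ISO: 400 → 500 → 640 → 800 — 1 stop raised (brighter).
Shutter speed: 1/60 → 1/50 → 1/40 → 1/30 → 1/25 — 1 1/3 stops longer (brighter).
Net so far: 4 stops brighter. Aperture: f/4.5 → f/5 → f/5.6 → f/6.3 → f/7.1 → f/8 → f/9 → f/10 → f/11 → f/13 → f/14 → f/16 → f/18.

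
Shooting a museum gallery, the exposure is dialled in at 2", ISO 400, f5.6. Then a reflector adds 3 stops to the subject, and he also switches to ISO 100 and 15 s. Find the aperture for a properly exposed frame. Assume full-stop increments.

Scene light: 3 stops brighter.
ISO: 400 → 200 → 100 — 2 stops dropped (darker).
Shutter speed: 2 → 4 → 8 → 15 — 3 stops slower (brighter).
Net so far: 4 stops brighter. Aperture: f/5.6 → f/8 → f/11 → f/16 → f/22.

f/22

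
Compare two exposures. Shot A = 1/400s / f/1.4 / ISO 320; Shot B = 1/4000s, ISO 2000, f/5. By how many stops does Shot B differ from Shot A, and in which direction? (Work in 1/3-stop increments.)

4 1/3 stops darker

Aperture: f/1.4 → f/1.6 → f/1.8 → f/2 → f/2.2 → f/2.5 → f/2.8 → f/3.2 → f/3.5 → f/4 → f/4.5 → f/5 — 3 2/3 stops narrower (darker).
Shutter speed: 1/400 → 1/500 → 1/640 → 1/800 → 1/1000 → 1/1250 → 1/1600 → 1/2000 → 1/2500 → 1/3200 → 1/4000 — 3 1/3 stops faster (darker).
ISO: 320 → 400 → 500 → 640 → 800 → 1000 → 1250 → 1600 → 2000 — 2 2/3 stops raised (brighter).
Net: −3 2/3 −3 1/3 +2 2/3 = −4 1/3 stops.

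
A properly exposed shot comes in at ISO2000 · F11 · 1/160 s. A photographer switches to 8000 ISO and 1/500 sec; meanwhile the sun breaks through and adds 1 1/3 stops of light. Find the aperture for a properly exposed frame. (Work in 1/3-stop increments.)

f/20

Scene light: 1 1/3 stops brighter.
ISO: 2000 → 2500 → 3200 → 4000 → 5000 → 6400 → 8000 — 2 stops higher (brighter).
Shutter speed: 1/160 → 1/200 → 1/250 → 1/320 → 1/400 → 1/500 — 1 2/3 stops faster (darker).
Net so far: 1 2/3 stops brighter. Aperture: f/11 → f/13 → f/14 → f/16 → f/18 → f/20.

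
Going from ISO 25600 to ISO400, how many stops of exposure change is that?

6 stops

25600 → 12800 → 6400 → 3200 → 1600 → 800 → 400 — count the steps: 6 stops.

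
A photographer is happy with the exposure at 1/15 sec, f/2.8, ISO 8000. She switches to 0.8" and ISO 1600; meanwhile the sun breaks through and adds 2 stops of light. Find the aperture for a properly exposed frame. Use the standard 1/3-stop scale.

Scene light: 2 stops brighter.
Shutter speed: 1/15 → 1/13 → 1/10 → 1/8 → 1/6 → 1/5 → 1/4 → 0.3 → 0.4 → 0.5 → 0.6 → 0.8 — 3 2/3 stops longer (brighter).
ISO: 8000 → 6400 → 5000 → 4000 → 3200 → 2500 → 2000 → 1600 — 2 1/3 stops lower (darker).
Net so far: 3 1/3 stops brighter. Aperture: f/2.8 → f/3.2 → f/3.5 → f/4 → f/4.5 → f/5 → f/5.6 → f/6.3 → f/7.1 → f/8 → f/9.

f/9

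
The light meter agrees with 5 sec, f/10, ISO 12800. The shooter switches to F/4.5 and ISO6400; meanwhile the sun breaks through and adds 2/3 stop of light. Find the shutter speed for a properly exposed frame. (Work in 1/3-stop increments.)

1.3 s

Scene light: 2/3 stop brighter.
Aperture: f/10 → f/9 → f/8 → f/7.1 → f/6.3 → f/5.6 → f/5 → f/4.5 — 2 1/3 stops larger aperture (brighter).
ISO: 12800 → 10000 → 8000 → 6400 — 1 stop dropped (darker).
Net so far: 2 stops brighter. Shutter speed: 5 → 4 → 3.2 → 2.5 → 2 → 1.6 → 1.3.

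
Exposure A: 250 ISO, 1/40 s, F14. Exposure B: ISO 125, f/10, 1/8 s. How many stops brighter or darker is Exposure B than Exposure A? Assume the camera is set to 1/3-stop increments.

2 1/3 stops brighter

Aperture: f/14 → f/13 → f/11 → f/10 — 1 stop opened up (brighter).
Shutter speed: 1/40 → 1/30 → 1/25 → 1/20 → 1/15 → 1/13 → 1/10 → 1/8 — 2 1/3 stops longer (brighter).
ISO: 250 → 200 → 160 → 125 — 1 stop lower (darker).
Net: +1 +2 1/3 −1 = +2 1/3 stops.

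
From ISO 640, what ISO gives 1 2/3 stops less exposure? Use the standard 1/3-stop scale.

ISO: 640 → 500 → 400 → 320 → 250 → 200 — 1 2/3 stops dropped (darker).

ISO 200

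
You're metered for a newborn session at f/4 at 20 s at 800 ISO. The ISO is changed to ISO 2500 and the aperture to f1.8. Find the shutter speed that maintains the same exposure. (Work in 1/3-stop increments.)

ISO: 800 → 1000 → 1250 → 1600 → 2000 → 2500 — 1 2/3 stops higher (brighter).
Aperture: f/4 → f/3.5 → f/3.2 → f/2.8 → f/2.5 → f/2.2 → f/2 → f/1.8 — 2 1/3 stops opened up (brighter).
Net change so far: 4 stops brighter. Offset with the shutter speed: 20 → 15 → 13 → 10 → 8 → 6 → 5 → 4 → 3.2 → 2.5 → 2 → 1.6 → 1.3.

1.3 s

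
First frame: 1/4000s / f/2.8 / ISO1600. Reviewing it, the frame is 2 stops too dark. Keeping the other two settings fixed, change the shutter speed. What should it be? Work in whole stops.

1/1000s

Underexposed by 2 stops → need 2 stops brighter.
Shutter speed: 1/4000 → 1/2000 → 1/1000.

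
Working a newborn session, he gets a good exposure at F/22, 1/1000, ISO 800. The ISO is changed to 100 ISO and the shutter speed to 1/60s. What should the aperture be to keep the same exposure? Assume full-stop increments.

ISO: 800 → 400 → 200 → 100 — 3 stops dropped (darker).
Shutter speed: 1/1000 → 1/500 → 1/250 → 1/125 → 1/60 — 4 stops longer (brighter).
Net change so far: 1 stop brighter. Offset with the aperture: f/22 → f/32.

f/32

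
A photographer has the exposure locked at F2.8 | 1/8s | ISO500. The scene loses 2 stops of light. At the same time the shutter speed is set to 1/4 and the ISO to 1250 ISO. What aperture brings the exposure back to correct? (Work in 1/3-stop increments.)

f/3.2

Scene light: 2 stops darker.
Shutter speed: 1/8 → 1/6 → 1/5 → 1/4 — 1 stop slower (brighter).
ISO: 500 → 640 → 800 → 1000 → 1250 — 1 1/3 stops higher (brighter).
Net so far: 1/3 stop brighter. Aperture: f/2.8 → f/3.2.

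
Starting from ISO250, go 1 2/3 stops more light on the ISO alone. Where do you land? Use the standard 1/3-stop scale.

ISO 800

ISO: 250 → 320 → 400 → 500 → 640 → 800 — 1 2/3 stops raised (brighter).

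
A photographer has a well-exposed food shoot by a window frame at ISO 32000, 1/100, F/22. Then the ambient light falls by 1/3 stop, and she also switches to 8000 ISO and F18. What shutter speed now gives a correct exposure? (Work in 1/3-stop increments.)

1/30s

Scene light: 1/3 stop darker.
ISO: 32000 → 25600 → 20000 → 16000 → 12800 → 10000 → 8000 — 2 stops lower (darker).
Aperture: f/22 → f/20 → f/18 — 2/3 stop wider (brighter).
Net so far: 1 2/3 stops darker. Shutter speed: 1/100 → 1/80 → 1/60 → 1/50 → 1/40 → 1/30.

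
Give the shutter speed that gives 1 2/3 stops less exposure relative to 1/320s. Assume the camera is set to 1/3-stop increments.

1/1000s

Shutter speed: 1/320 → 1/400 → 1/500 → 1/640 → 1/800 → 1/1000 — 1 2/3 stops shorter (darker).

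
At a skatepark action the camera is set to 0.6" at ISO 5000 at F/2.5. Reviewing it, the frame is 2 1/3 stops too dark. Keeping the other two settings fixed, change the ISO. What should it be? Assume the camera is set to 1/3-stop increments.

ISO 25600

Underexposed by 2 1/3 stops → need 2 1/3 stops brighter.
ISO: 5000 → 6400 → 8000 → 10000 → 12800 → 16000 → 20000 → 25600.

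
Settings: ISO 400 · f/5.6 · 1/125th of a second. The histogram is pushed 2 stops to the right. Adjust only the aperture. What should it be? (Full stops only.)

f/11

Overexposed by 2 stops → need 2 stops darker.
Aperture: f/5.6 → f/8 → f/11.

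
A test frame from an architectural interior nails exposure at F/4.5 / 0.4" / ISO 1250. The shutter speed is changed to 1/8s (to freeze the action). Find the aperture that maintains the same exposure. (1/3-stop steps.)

f/2.5

Shutter speed: 0.4 → 0.3 → 1/4 → 1/5 → 1/6 → 1/8 — 1 2/3 stops faster (darker).
Need 1 2/3 stops brighter from the aperture: f/4.5 → f/4 → f/3.5 → f/3.2 → f/2.8 → f/2.5.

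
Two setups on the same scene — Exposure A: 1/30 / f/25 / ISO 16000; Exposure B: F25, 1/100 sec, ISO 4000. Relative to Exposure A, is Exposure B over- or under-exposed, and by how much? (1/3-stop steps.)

Aperture: unchanged.
Shutter speed: 1/30 → 1/40 → 1/50 → 1/60 → 1/80 → 1/100 — 1 2/3 stops faster (darker).
ISO: 16000 → 12800 → 10000 → 8000 → 6400 → 5000 → 4000 — 2 stops lower (darker).
Net: −1 2/3 −2 = −3 2/3 stops.

3 2/3 stops darker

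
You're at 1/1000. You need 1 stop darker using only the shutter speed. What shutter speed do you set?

1/2000s

Shutter speed: 1/1000 → 1/2000 — 1 stop shorter (darker).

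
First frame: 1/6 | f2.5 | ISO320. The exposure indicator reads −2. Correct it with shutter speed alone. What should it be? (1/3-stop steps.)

Underexposed by 2 stops → need 2 stops brighter.
Shutter speed: 1/6 → 1/5 → 1/4 → 0.3 → 0.4 → 0.5 → 0.6.

0.6 s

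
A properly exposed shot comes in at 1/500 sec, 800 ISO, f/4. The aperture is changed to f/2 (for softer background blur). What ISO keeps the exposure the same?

Aperture: f/4 → f/2.8 → f/2 — 2 stops opened up (brighter).
Need 2 stops darker from the ISO: 800 → 400 → 200.

ISO 200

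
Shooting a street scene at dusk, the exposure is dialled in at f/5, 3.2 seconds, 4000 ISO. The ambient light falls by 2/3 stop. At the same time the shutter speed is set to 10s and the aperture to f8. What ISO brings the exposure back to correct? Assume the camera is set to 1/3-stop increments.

Scene light: 2/3 stop darker.
Shutter speed: 3.2 → 4 → 5 → 6 → 8 → 10 — 1 2/3 stops slower (brighter).
Aperture: f/5 → f/5.6 → f/6.3 → f/7.1 → f/8 — 1 1/3 stops smaller aperture (darker).
Net so far: 1/3 stop darker. ISO: 4000 → 5000.

ISO 5000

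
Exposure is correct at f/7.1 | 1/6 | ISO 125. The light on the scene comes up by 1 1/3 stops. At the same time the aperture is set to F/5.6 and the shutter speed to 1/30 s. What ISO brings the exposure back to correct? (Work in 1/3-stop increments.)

ISO 160

Scene light: 1 1/3 stops brighter.
Aperture: f/7.1 → f/6.3 → f/5.6 — 2/3 stop opened up (brighter).
Shutter speed: 1/6 → 1/8 → 1/10 → 1/13 → 1/15 → 1/20 → 1/25 → 1/30 — 2 1/3 stops faster (darker).
Net so far: 1/3 stop darker. ISO: 125 → 160.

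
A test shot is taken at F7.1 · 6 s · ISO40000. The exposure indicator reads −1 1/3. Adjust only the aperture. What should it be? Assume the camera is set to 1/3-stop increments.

Underexposed by 1 1/3 stops → need 1 1/3 stops brighter.
Aperture: f/7.1 → f/6.3 → f/5.6 → f/5 → f/4.5.

f/4.5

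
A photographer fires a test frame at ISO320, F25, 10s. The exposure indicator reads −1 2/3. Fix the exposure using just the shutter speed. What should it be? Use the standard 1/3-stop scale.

Underexposed by 1 2/3 stops → need 1 2/3 stops brighter.
Shutter speed: 10 → 13 → 15 → 20 → 25 → 30.

30 s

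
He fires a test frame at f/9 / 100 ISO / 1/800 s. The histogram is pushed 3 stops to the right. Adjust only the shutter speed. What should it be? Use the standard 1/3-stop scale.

1/6400s

Overexposed by 3 stops → need 3 stops darker.
Shutter speed: 1/800 → 1/1000 → 1/1250 → 1/1600 → 1/2000 → 1/2500 → 1/3200 → 1/4000 → 1/5000 → 1/6400.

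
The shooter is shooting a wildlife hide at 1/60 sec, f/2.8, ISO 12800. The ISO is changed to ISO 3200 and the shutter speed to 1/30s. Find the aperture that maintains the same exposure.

ISO: 12800 → 6400 → 3200 — 2 stops dropped (darker).
Shutter speed: 1/60 → 1/30 — 1 stop slower (brighter).
Net change so far: 1 stop darker. Offset with the aperture: f/2.8 → f/2.

f/2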